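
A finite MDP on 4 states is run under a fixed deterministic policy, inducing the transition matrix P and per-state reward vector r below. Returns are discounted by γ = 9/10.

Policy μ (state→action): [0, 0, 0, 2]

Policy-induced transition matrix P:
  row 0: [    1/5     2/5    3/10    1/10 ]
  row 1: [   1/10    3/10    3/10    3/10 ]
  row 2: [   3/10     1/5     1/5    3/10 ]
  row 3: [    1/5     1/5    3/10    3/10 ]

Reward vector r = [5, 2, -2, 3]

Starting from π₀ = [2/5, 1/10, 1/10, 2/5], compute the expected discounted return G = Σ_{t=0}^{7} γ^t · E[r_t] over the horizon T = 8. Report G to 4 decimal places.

G = 11.4177

t=0: π = [0.4000, 0.1000, 0.1000, 0.4000], E[r] = 3.2000, γ^t·E[r] = 3.200000, running G = 3.200000
t=1: π = [0.2000, 0.2900, 0.2900, 0.2200], E[r] = 1.6600, γ^t·E[r] = 1.494000, running G = 4.694000
t=2: π = [0.2000, 0.2690, 0.2710, 0.2600], E[r] = 1.7760, γ^t·E[r] = 1.438560, running G = 6.132560
t=3: π = [0.2002, 0.2669, 0.2729, 0.2600], E[r] = 1.7690, γ^t·E[r] = 1.289601, running G = 7.422161
t=4: π = [0.2006, 0.2667, 0.2727, 0.2600], E[r] = 1.7709, γ^t·E[r] = 1.161901, running G = 8.584062
t=5: π = [0.2006, 0.2668, 0.2727, 0.2599], E[r] = 1.7708, γ^t·E[r] = 1.045615, running G = 9.629677
t=6: π = [0.2006, 0.2668, 0.2727, 0.2599], E[r] = 1.7708, γ^t·E[r] = 0.941051, running G = 10.570727
t=7: π = [0.2006, 0.2668, 0.2727, 0.2599], E[r] = 1.7708, γ^t·E[r] = 0.846945, running G = 11.417672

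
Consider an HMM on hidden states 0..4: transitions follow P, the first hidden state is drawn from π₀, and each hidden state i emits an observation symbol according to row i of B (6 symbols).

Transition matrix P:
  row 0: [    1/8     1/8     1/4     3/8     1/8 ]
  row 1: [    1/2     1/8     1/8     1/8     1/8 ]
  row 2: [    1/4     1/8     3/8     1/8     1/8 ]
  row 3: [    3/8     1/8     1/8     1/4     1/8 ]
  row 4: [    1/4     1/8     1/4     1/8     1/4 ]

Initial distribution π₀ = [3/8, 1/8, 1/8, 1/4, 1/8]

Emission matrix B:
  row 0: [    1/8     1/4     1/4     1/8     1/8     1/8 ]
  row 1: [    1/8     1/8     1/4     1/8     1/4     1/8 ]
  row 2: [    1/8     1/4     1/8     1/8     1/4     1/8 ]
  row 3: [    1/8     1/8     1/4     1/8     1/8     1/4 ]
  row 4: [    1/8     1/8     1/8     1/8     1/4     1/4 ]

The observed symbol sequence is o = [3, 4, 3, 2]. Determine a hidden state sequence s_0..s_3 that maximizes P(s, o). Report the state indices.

path = [0, 3, 0, 3]

t=0: δ = [4.688e-02, 1.562e-02, 1.562e-02, 3.125e-02, 1.562e-02]  (obs o_0=3)
t=1: δ = [1.465e-03, 1.465e-03, 2.930e-03, 2.197e-03, 1.465e-03]  ψ = [3, 0, 0, 0, 0]  (obs o_1=4)
t=2: δ = [1.030e-04, 4.578e-05, 1.373e-04, 6.866e-05, 4.578e-05]  ψ = [3, 2, 2, 0, 2]  (obs o_2=3)
t=3: δ = [8.583e-06, 4.292e-06, 6.437e-06, 9.656e-06, 2.146e-06]  ψ = [2, 2, 2, 0, 2]  (obs o_3=2)
backtrack: best end state = 3; path = [0, 3, 0, 3]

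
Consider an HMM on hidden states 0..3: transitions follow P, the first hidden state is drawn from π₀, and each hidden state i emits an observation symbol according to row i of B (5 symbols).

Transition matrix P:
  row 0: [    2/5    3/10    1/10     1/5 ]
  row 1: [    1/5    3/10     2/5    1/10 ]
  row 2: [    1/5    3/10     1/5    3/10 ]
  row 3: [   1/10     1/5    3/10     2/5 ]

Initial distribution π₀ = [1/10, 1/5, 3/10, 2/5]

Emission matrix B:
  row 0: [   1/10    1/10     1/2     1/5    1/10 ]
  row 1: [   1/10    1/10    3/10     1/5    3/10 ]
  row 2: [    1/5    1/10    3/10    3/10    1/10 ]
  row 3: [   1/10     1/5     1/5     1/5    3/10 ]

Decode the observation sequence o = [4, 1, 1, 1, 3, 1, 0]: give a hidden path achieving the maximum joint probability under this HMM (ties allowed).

t=0: δ = [1.000e-02, 6.000e-02, 3.000e-02, 1.200e-01]  (obs o_0=4)
t=1: δ = [1.200e-03, 2.400e-03, 3.600e-03, 9.600e-03]  ψ = [1, 3, 3, 3]  (obs o_1=1)
t=2: δ = [9.600e-05, 1.920e-04, 2.880e-04, 7.680e-04]  ψ = [3, 3, 3, 3]  (obs o_2=1)
t=3: δ = [7.680e-06, 1.536e-05, 2.304e-05, 6.144e-05]  ψ = [3, 3, 3, 3]  (obs o_3=1)
t=4: δ = [1.229e-06, 2.458e-06, 5.530e-06, 4.915e-06]  ψ = [3, 3, 3, 3]  (obs o_4=3)
t=5: δ = [1.106e-07, 1.659e-07, 1.475e-07, 3.932e-07]  ψ = [2, 2, 3, 3]  (obs o_5=1)
t=6: δ = [4.424e-09, 7.864e-09, 2.359e-08, 1.573e-08]  ψ = [0, 3, 3, 3]  (obs o_6=0)
backtrack: best end state = 2; path = [3, 3, 3, 3, 3, 3, 2]

path = [3, 3, 3, 3, 3, 3, 2]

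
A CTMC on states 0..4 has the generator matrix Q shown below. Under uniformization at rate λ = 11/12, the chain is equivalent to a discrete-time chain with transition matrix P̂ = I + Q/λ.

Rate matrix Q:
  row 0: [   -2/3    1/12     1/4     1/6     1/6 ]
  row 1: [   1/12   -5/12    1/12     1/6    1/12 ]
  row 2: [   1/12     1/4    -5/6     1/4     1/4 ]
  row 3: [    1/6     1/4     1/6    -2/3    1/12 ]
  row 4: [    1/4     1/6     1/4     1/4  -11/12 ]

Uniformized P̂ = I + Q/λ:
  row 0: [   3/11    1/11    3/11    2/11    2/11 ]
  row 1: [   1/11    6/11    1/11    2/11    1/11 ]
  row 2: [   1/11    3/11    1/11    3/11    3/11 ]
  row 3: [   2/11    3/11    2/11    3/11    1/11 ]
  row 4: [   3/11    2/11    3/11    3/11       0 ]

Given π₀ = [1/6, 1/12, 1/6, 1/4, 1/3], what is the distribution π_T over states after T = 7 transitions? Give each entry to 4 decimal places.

t=0: π = [0.1667, 0.0833, 0.1667, 0.2500, 0.3333]
t=1: π = [0.2045, 0.2348, 0.2045, 0.2500, 0.1061]
t=2: π = [0.1701, 0.2899, 0.1701, 0.2328, 0.1371]
t=3: π = [0.1679, 0.3084, 0.1679, 0.2309, 0.1248]
t=4: π = [0.1651, 0.3150, 0.1651, 0.2294, 0.1254]
t=5: π = [0.1646, 0.3172, 0.1646, 0.2291, 0.1245]
t=6: π = [0.1643, 0.3180, 0.1643, 0.2289, 0.1245]
t=7: π = [0.1642, 0.3183, 0.1642, 0.2289, 0.1244]

π = [0.1642, 0.3183, 0.1642, 0.2289, 0.1244]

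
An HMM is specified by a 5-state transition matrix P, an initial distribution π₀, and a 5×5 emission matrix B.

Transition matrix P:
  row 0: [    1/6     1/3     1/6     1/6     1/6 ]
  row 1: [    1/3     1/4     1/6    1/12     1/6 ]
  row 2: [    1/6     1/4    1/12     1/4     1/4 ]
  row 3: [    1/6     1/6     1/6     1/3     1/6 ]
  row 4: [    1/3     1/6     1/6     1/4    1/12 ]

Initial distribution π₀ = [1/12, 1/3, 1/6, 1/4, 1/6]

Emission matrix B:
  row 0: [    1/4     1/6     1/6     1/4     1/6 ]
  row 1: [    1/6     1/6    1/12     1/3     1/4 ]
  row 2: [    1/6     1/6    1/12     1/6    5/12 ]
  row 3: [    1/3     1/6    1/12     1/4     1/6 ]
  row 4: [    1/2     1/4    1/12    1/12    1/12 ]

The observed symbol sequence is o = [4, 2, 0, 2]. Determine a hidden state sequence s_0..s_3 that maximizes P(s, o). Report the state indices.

path = [1, 0, 4, 0]

t=0: δ = [1.389e-02, 8.333e-02, 6.944e-02, 4.167e-02, 1.389e-02]  (obs o_0=4)
t=1: δ = [4.630e-03, 1.736e-03, 1.157e-03, 1.447e-03, 1.447e-03]  ψ = [1, 1, 1, 2, 2]  (obs o_1=2)
t=2: δ = [1.929e-04, 2.572e-04, 1.286e-04, 2.572e-04, 3.858e-04]  ψ = [0, 0, 0, 0, 0]  (obs o_2=0)
t=3: δ = [2.143e-05, 5.358e-06, 5.358e-06, 8.038e-06, 3.572e-06]  ψ = [4, 0, 4, 4, 1]  (obs o_3=2)
backtrack: best end state = 0; path = [1, 0, 4, 0]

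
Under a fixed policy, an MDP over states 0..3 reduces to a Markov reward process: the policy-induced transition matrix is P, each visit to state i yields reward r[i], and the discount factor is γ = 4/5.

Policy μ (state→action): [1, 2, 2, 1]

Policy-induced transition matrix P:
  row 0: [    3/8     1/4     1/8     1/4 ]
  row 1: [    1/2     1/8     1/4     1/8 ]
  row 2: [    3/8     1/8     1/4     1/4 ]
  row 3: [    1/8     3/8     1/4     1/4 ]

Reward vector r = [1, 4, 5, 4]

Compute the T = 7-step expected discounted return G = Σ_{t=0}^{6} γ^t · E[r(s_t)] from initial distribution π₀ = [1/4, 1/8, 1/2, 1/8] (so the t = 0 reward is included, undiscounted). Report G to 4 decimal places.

G = 13.0847

t=0: π = [0.2500, 0.1250, 0.5000, 0.1250], E[r] = 3.7500, γ^t·E[r] = 3.750000, running G = 3.750000
t=1: π = [0.3594, 0.1875, 0.2188, 0.2344], E[r] = 3.1406, γ^t·E[r] = 2.512500, running G = 6.262500
t=2: π = [0.3398, 0.2285, 0.2051, 0.2266], E[r] = 3.1855, γ^t·E[r] = 2.038750, running G = 8.301250
t=3: π = [0.3469, 0.2241, 0.2075, 0.2214], E[r] = 3.1667, γ^t·E[r] = 1.621375, running G = 9.922625
t=4: π = [0.3477, 0.2237, 0.2066, 0.2220], E[r] = 3.1637, γ^t·E[r] = 1.295838, running G = 11.218463
t=5: π = [0.3475, 0.2240, 0.2065, 0.2220], E[r] = 3.1641, γ^t·E[r] = 1.036824, running G = 12.255286
t=6: π = [0.3475, 0.2239, 0.2066, 0.2220], E[r] = 3.1641, γ^t·E[r] = 0.829452, running G = 13.084739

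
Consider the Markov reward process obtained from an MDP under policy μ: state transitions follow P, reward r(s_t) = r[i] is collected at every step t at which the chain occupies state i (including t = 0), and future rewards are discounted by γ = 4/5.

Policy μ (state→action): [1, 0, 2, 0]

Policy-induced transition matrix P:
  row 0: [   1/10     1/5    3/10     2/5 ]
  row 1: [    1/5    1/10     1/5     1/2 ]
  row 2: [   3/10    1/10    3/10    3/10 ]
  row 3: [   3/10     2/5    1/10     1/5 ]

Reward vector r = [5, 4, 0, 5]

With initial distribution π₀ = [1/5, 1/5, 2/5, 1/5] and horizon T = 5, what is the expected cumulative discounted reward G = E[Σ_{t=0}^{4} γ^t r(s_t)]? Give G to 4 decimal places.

G = 11.4949

t=0: π = [0.2000, 0.2000, 0.4000, 0.2000], E[r] = 2.8000, γ^t·E[r] = 2.800000, running G = 2.800000
t=1: π = [0.2400, 0.1800, 0.2400, 0.3400], E[r] = 3.6200, γ^t·E[r] = 2.896000, running G = 5.696000
t=2: π = [0.2340, 0.2260, 0.2140, 0.3260], E[r] = 3.7040, γ^t·E[r] = 2.370560, running G = 8.066560
t=3: π = [0.2306, 0.2212, 0.2122, 0.3360], E[r] = 3.7178, γ^t·E[r] = 1.903514, running G = 9.970074
t=4: π = [0.2318, 0.2239, 0.2107, 0.3337], E[r] = 3.7227, γ^t·E[r] = 1.524834, running G = 11.494908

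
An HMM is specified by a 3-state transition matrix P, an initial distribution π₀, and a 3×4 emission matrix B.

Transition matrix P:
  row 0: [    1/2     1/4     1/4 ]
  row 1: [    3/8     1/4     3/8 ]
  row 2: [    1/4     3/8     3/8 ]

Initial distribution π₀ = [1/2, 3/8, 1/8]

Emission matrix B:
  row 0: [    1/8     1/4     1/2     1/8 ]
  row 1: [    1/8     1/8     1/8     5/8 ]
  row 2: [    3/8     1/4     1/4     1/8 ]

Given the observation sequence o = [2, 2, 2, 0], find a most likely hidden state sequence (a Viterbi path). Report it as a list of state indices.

path = [0, 0, 0, 2]

t=0: δ = [2.500e-01, 4.688e-02, 3.125e-02]  (obs o_0=2)
t=1: δ = [6.250e-02, 7.812e-03, 1.562e-02]  ψ = [0, 0, 0]  (obs o_1=2)
t=2: δ = [1.562e-02, 1.953e-03, 3.906e-03]  ψ = [0, 0, 0]  (obs o_2=2)
t=3: δ = [9.766e-04, 4.883e-04, 1.465e-03]  ψ = [0, 0, 0]  (obs o_3=0)
backtrack: best end state = 2; path = [0, 0, 0, 2]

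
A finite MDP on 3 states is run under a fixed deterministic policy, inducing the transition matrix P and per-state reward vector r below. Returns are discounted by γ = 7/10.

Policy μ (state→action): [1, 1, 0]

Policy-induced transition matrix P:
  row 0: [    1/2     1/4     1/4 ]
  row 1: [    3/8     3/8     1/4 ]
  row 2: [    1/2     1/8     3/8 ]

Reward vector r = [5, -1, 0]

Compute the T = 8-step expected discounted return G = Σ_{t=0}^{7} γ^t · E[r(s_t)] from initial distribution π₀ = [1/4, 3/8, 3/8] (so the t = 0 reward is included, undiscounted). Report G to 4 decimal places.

t=0: π = [0.2500, 0.3750, 0.3750], E[r] = 0.8750, γ^t·E[r] = 0.875000, running G = 0.875000
t=1: π = [0.4531, 0.2500, 0.2969], E[r] = 2.0156, γ^t·E[r] = 1.410938, running G = 2.285938
t=2: π = [0.4688, 0.2441, 0.2871], E[r] = 2.0996, γ^t·E[r] = 1.028809, running G = 3.314746
t=3: π = [0.4695, 0.2446, 0.2859], E[r] = 2.1028, γ^t·E[r] = 0.721255, running G = 4.036001
t=4: π = [0.4694, 0.2448, 0.2857], E[r] = 2.1023, γ^t·E[r] = 0.504754, running G = 4.540754
t=5: π = [0.4694, 0.2449, 0.2857], E[r] = 2.1021, γ^t·E[r] = 0.353297, running G = 4.894052
t=6: π = [0.4694, 0.2449, 0.2857], E[r] = 2.1020, γ^t·E[r] = 0.247304, running G = 5.141356
t=7: π = [0.4694, 0.2449, 0.2857], E[r] = 2.1020, γ^t·E[r] = 0.173112, running G = 5.314468

G = 5.3145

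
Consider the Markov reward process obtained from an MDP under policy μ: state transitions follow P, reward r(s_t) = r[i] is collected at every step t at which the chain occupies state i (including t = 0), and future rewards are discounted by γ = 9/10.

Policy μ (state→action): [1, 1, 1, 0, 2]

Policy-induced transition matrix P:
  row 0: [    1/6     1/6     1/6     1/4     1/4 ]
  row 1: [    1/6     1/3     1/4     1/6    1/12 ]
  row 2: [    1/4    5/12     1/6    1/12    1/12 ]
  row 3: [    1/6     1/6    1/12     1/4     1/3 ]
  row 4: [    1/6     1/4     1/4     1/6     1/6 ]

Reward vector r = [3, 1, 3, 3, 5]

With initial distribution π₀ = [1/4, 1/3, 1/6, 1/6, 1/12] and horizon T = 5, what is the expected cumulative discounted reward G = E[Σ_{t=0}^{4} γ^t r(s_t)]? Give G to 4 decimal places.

G = 11.1732

t=0: π = [0.2500, 0.3333, 0.1667, 0.1667, 0.0833], E[r] = 2.5000, γ^t·E[r] = 2.500000, running G = 2.500000
t=1: π = [0.1806, 0.2708, 0.1875, 0.1875, 0.1736], E[r] = 2.8056, γ^t·E[r] = 2.525000, running G = 5.025000
t=2: π = [0.1823, 0.2731, 0.1881, 0.1817, 0.1748], E[r] = 2.8032, γ^t·E[r] = 2.270625, running G = 7.295625
t=3: π = [0.1823, 0.2738, 0.1889, 0.1813, 0.1737], E[r] = 2.7999, γ^t·E[r] = 2.041102, running G = 9.336727
t=4: π = [0.1824, 0.2740, 0.1888, 0.1812, 0.1735], E[r] = 2.7991, γ^t·E[r] = 1.836485, running G = 11.173212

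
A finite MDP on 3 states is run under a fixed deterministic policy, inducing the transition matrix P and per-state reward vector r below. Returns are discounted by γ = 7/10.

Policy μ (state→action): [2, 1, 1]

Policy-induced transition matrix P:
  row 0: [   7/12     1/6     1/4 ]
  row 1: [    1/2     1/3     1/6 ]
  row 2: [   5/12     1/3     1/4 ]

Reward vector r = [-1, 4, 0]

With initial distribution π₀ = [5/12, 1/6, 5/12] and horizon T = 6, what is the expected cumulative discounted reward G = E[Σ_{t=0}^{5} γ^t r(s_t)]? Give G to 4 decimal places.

t=0: π = [0.4167, 0.1667, 0.4167], E[r] = 0.2500, γ^t·E[r] = 0.250000, running G = 0.250000
t=1: π = [0.5000, 0.2639, 0.2361], E[r] = 0.5556, γ^t·E[r] = 0.388889, running G = 0.638889
t=2: π = [0.5220, 0.2500, 0.2280], E[r] = 0.4780, γ^t·E[r] = 0.234225, running G = 0.873113
t=3: π = [0.5245, 0.2463, 0.2292], E[r] = 0.4608, γ^t·E[r] = 0.158068, running G = 1.031182
t=4: π = [0.5246, 0.2459, 0.2295], E[r] = 0.4591, γ^t·E[r] = 0.110220, running G = 1.141401
t=5: π = [0.5246, 0.2459, 0.2295], E[r] = 0.4590, γ^t·E[r] = 0.077144, running G = 1.218545

G = 1.2185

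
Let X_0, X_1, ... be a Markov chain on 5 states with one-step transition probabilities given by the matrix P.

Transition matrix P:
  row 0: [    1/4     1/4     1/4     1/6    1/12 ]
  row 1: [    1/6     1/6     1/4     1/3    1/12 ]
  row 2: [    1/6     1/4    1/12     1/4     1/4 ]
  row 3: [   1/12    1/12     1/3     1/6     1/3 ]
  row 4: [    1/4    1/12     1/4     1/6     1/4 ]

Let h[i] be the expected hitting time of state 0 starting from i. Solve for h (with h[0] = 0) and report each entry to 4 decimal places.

h = [0.0000, 6.0619, 5.9470, 6.3446, 5.3991]

First-step conditioning: h[0] = 0; for i ≠ 0, h[i] = 1 + Σ_k P[i][k]·h[k].
  h[1] = 1 + 1/6·h[1] + 1/4·h[2] + 1/3·h[3] + 1/12·h[4]
  h[2] = 1 + 1/4·h[1] + 1/12·h[2] + 1/4·h[3] + 1/4·h[4]
  h[3] = 1 + 1/12·h[1] + 1/3·h[2] + 1/6·h[3] + 1/3·h[4]
  h[4] = 1 + 1/12·h[1] + 1/4·h[2] + 1/6·h[3] + 1/4·h[4]
Solving the 4×4 linear system over states ≠ 0 gives exactly h = [0, 588/97, 4038/679, 4308/679, 3666/679] (h[0] = 0 is the target).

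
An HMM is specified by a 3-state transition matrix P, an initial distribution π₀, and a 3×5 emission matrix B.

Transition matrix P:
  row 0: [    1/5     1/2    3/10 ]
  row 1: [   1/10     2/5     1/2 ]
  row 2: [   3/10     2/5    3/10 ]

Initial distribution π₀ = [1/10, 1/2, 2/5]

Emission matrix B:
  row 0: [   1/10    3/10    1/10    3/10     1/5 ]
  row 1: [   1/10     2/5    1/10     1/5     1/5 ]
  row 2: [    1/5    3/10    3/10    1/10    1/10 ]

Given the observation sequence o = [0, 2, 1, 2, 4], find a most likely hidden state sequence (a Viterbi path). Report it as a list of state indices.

path = [1, 2, 1, 2, 1]

t=0: δ = [1.000e-02, 5.000e-02, 8.000e-02]  (obs o_0=0)
t=1: δ = [2.400e-03, 3.200e-03, 7.500e-03]  ψ = [2, 2, 1]  (obs o_1=2)
t=2: δ = [6.750e-04, 1.200e-03, 6.750e-04]  ψ = [2, 2, 2]  (obs o_2=1)
t=3: δ = [2.025e-05, 4.800e-05, 1.800e-04]  ψ = [2, 1, 1]  (obs o_3=2)
t=4: δ = [1.080e-05, 1.440e-05, 5.400e-06]  ψ = [2, 2, 2]  (obs o_4=4)
backtrack: best end state = 1; path = [1, 2, 1, 2, 1]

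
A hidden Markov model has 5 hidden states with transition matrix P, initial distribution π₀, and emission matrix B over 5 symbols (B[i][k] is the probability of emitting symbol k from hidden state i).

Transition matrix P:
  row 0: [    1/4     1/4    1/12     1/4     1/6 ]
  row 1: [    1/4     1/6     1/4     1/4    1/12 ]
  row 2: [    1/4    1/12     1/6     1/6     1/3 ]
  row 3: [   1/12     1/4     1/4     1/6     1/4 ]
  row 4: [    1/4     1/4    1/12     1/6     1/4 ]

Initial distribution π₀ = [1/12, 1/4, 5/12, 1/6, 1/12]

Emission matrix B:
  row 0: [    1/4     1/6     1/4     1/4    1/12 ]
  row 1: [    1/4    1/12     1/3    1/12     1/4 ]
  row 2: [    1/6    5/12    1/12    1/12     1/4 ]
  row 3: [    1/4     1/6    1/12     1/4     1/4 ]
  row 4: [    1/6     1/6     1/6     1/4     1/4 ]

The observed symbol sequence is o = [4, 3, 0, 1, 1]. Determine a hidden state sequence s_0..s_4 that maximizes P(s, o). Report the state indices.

path = [2, 4, 1, 2, 2]

t=0: δ = [6.944e-03, 6.250e-02, 1.042e-01, 4.167e-02, 2.083e-02]  (obs o_0=4)
t=1: δ = [6.510e-03, 8.681e-04, 1.447e-03, 4.340e-03, 8.681e-03]  ψ = [2, 1, 2, 2, 2]  (obs o_1=3)
t=2: δ = [5.425e-04, 5.425e-04, 1.808e-04, 4.069e-04, 3.617e-04]  ψ = [4, 4, 3, 0, 4]  (obs o_2=0)
t=3: δ = [2.261e-05, 1.130e-05, 5.651e-05, 2.261e-05, 1.695e-05]  ψ = [0, 0, 1, 0, 3]  (obs o_3=1)
t=4: δ = [2.355e-06, 4.710e-07, 3.925e-06, 1.570e-06, 3.140e-06]  ψ = [2, 0, 2, 2, 2]  (obs o_4=1)
backtrack: best end state = 2; path = [2, 4, 1, 2, 2]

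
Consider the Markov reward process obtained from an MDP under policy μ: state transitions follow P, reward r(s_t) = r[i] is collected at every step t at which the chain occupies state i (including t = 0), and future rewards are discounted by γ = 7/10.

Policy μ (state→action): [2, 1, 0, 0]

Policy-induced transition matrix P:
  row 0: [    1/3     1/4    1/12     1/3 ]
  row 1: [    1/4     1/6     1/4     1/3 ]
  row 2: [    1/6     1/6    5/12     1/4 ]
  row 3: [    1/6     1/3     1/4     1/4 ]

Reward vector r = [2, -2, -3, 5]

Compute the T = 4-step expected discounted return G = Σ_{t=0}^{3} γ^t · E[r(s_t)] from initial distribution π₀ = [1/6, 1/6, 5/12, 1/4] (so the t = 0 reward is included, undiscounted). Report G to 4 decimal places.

t=0: π = [0.1667, 0.1667, 0.4167, 0.2500], E[r] = 0.0000, γ^t·E[r] = 0.000000, running G = 0.000000
t=1: π = [0.2083, 0.2222, 0.2917, 0.2778], E[r] = 0.4861, γ^t·E[r] = 0.340278, running G = 0.340278
t=2: π = [0.2199, 0.2303, 0.2639, 0.2859], E[r] = 0.6169, γ^t·E[r] = 0.302280, running G = 0.642558
t=3: π = [0.2225, 0.2326, 0.2573, 0.2875], E[r] = 0.6454, γ^t·E[r] = 0.221355, running G = 0.863913

G = 0.8639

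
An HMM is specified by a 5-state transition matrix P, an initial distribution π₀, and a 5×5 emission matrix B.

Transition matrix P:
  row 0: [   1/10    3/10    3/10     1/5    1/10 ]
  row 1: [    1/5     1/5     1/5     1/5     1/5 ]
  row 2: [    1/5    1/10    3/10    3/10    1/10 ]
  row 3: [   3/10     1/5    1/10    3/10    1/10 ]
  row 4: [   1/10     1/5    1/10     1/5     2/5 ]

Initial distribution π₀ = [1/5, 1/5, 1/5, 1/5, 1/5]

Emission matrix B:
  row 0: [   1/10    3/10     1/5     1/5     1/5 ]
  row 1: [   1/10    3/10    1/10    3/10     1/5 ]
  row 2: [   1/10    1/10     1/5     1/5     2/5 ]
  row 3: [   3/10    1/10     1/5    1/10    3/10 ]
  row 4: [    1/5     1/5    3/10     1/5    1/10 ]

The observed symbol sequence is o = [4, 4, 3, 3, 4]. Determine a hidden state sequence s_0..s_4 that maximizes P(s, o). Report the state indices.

path = [2, 2, 2, 2, 2]

t=0: δ = [4.000e-02, 4.000e-02, 8.000e-02, 6.000e-02, 2.000e-02]  (obs o_0=4)
t=1: δ = [3.600e-03, 2.400e-03, 9.600e-03, 7.200e-03, 8.000e-04]  ψ = [3, 0, 2, 2, 1]  (obs o_1=4)
t=2: δ = [4.320e-04, 4.320e-04, 5.760e-04, 2.880e-04, 1.920e-04]  ψ = [3, 3, 2, 2, 2]  (obs o_2=3)
t=3: δ = [2.304e-05, 3.888e-05, 3.456e-05, 1.728e-05, 1.728e-05]  ψ = [2, 0, 2, 2, 1]  (obs o_3=3)
t=4: δ = [1.555e-06, 1.555e-06, 4.147e-06, 3.110e-06, 7.776e-07]  ψ = [1, 1, 2, 2, 1]  (obs o_4=4)
backtrack: best end state = 2; path = [2, 2, 2, 2, 2]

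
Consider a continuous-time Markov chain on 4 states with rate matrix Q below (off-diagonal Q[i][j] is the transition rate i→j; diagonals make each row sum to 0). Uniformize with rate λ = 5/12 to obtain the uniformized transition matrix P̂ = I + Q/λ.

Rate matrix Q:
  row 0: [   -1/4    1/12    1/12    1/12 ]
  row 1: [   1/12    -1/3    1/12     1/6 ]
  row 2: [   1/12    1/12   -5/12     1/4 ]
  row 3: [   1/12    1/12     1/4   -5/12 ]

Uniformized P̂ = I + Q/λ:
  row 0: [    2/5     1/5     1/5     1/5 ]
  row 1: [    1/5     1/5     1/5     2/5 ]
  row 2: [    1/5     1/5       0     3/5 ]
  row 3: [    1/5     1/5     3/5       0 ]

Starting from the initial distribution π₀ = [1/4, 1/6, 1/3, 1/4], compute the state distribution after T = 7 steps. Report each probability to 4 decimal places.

π = [0.2500, 0.2000, 0.2611, 0.2889]

t=0: π = [0.2500, 0.1667, 0.3333, 0.2500]
t=1: π = [0.2500, 0.2000, 0.2333, 0.3167]
t=2: π = [0.2500, 0.2000, 0.2800, 0.2700]
t=3: π = [0.2500, 0.2000, 0.2520, 0.2980]
t=4: π = [0.2500, 0.2000, 0.2688, 0.2812]
t=5: π = [0.2500, 0.2000, 0.2587, 0.2913]
t=6: π = [0.2500, 0.2000, 0.2648, 0.2852]
t=7: π = [0.2500, 0.2000, 0.2611, 0.2889]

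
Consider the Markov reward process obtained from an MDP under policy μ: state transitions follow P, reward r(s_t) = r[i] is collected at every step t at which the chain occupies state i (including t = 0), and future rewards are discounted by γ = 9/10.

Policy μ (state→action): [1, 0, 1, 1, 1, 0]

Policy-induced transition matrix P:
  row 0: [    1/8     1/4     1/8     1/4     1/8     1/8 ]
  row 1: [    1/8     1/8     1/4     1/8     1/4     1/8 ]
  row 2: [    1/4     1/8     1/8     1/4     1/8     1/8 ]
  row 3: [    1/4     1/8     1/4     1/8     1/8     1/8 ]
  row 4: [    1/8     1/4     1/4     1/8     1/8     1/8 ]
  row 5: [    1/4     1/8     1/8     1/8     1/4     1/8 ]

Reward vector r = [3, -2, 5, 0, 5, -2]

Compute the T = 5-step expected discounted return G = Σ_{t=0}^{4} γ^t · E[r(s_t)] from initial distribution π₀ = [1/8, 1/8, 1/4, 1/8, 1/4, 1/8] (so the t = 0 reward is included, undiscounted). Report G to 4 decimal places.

G = 7.6637

t=0: π = [0.1250, 0.1250, 0.2500, 0.1250, 0.2500, 0.1250], E[r] = 2.3750, γ^t·E[r] = 2.375000, running G = 2.375000
t=1: π = [0.1875, 0.1719, 0.1875, 0.1719, 0.1563, 0.1250], E[r] = 1.6875, γ^t·E[r] = 1.518750, running G = 3.893750
t=2: π = [0.1855, 0.1680, 0.1875, 0.1719, 0.1621, 0.1250], E[r] = 1.7188, γ^t·E[r] = 1.392188, running G = 5.285938
t=3: π = [0.1855, 0.1685, 0.1877, 0.1716, 0.1616, 0.1250], E[r] = 1.7166, γ^t·E[r] = 1.251367, running G = 6.537304
t=4: π = [0.1855, 0.1684, 0.1877, 0.1717, 0.1617, 0.1250], E[r] = 1.7168, γ^t·E[r] = 1.126410, running G = 7.663715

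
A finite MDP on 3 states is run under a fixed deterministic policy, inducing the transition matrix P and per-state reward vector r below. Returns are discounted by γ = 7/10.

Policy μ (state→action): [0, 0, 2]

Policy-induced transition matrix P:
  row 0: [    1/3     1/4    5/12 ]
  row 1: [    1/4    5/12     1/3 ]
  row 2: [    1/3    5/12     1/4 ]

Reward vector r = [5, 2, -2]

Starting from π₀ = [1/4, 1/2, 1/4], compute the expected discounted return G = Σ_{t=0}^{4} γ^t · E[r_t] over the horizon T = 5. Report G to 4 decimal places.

t=0: π = [0.2500, 0.5000, 0.2500], E[r] = 1.7500, γ^t·E[r] = 1.750000, running G = 1.750000
t=1: π = [0.2917, 0.3750, 0.3333], E[r] = 1.5417, γ^t·E[r] = 1.079167, running G = 2.829167
t=2: π = [0.3021, 0.3681, 0.3299], E[r] = 1.5868, γ^t·E[r] = 0.777535, running G = 3.606701
t=3: π = [0.3027, 0.3663, 0.3310], E[r] = 1.5839, γ^t·E[r] = 0.543282, running G = 4.149983
t=4: π = [0.3028, 0.3662, 0.3310], E[r] = 1.5845, γ^t·E[r] = 0.380448, running G = 4.530431

G = 4.5304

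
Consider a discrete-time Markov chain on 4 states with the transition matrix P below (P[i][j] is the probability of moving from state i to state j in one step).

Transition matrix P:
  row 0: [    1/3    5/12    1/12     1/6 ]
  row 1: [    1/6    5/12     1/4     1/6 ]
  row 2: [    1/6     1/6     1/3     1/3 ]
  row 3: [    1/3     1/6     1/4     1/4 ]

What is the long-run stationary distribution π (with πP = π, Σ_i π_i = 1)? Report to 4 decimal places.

π = [0.2447, 0.3038, 0.2282, 0.2233]

Balance equations π_j = Σ_i π_i·P[i][j]:
  π_0 = 1/3·π_0 + 1/6·π_1 + 1/6·π_2 + 1/3·π_3
  π_1 = 5/12·π_0 + 5/12·π_1 + 1/6·π_2 + 1/6·π_3
  π_2 = 1/12·π_0 + 1/4·π_1 + 1/3·π_2 + 1/4·π_3
  normalize: π_0 + π_1 + π_2 + π_3 = 1
Solving the linear system gives exactly π = [149/609, 185/609, 139/609, 136/609].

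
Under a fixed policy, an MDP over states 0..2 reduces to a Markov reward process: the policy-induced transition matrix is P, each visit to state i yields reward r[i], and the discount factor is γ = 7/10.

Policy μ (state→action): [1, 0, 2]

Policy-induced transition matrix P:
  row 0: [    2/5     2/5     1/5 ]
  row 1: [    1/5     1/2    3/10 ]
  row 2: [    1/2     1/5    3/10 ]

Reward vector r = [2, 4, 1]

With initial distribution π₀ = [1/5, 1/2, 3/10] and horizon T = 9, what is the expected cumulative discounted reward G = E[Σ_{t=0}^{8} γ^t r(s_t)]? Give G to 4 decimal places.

t=0: π = [0.2000, 0.5000, 0.3000], E[r] = 2.7000, γ^t·E[r] = 2.700000, running G = 2.700000
t=1: π = [0.3300, 0.3900, 0.2800], E[r] = 2.5000, γ^t·E[r] = 1.750000, running G = 4.450000
t=2: π = [0.3500, 0.3830, 0.2670], E[r] = 2.4990, γ^t·E[r] = 1.224510, running G = 5.674510
t=3: π = [0.3501, 0.3849, 0.2650], E[r] = 2.5048, γ^t·E[r] = 0.859146, running G = 6.533656
t=4: π = [0.3495, 0.3855, 0.2650], E[r] = 2.5060, γ^t·E[r] = 0.601688, running G = 7.135345
t=5: π = [0.3494, 0.3856, 0.2650], E[r] = 2.5061, γ^t·E[r] = 0.421192, running G = 7.556537
t=6: π = [0.3494, 0.3855, 0.2651], E[r] = 2.5060, γ^t·E[r] = 0.294832, running G = 7.851369
t=7: π = [0.3494, 0.3855, 0.2651], E[r] = 2.5060, γ^t·E[r] = 0.206382, running G = 8.057751
t=8: π = [0.3494, 0.3855, 0.2651], E[r] = 2.5060, γ^t·E[r] = 0.144467, running G = 8.202218

G = 8.2022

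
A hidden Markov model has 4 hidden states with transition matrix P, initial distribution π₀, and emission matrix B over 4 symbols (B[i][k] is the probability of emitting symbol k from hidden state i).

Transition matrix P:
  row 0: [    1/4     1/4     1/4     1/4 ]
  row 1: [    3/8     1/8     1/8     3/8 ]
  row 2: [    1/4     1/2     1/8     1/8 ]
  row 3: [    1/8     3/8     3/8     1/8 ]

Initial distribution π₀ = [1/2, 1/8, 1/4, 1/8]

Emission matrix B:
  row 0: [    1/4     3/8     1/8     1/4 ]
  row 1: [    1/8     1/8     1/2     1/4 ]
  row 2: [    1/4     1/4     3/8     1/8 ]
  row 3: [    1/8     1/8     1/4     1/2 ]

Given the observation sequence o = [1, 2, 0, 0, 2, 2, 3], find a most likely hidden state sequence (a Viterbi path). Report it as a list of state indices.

t=0: δ = [1.875e-01, 1.562e-02, 6.250e-02, 1.562e-02]  (obs o_0=1)
t=1: δ = [5.859e-03, 2.344e-02, 1.758e-02, 1.172e-02]  ψ = [0, 0, 0, 0]  (obs o_1=2)
t=2: δ = [2.197e-03, 1.099e-03, 1.099e-03, 1.099e-03]  ψ = [1, 2, 3, 1]  (obs o_2=0)
t=3: δ = [1.373e-04, 6.866e-05, 1.373e-04, 6.866e-05]  ψ = [0, 0, 0, 0]  (obs o_3=0)
t=4: δ = [4.292e-06, 3.433e-05, 1.287e-05, 8.583e-06]  ψ = [0, 2, 0, 0]  (obs o_4=2)
t=5: δ = [1.609e-06, 3.219e-06, 1.609e-06, 3.219e-06]  ψ = [1, 2, 1, 1]  (obs o_5=2)
t=6: δ = [3.017e-07, 3.017e-07, 1.509e-07, 6.035e-07]  ψ = [1, 3, 3, 1]  (obs o_6=3)
backtrack: best end state = 3; path = [0, 1, 0, 0, 2, 1, 3]

path = [0, 1, 0, 0, 2, 1, 3]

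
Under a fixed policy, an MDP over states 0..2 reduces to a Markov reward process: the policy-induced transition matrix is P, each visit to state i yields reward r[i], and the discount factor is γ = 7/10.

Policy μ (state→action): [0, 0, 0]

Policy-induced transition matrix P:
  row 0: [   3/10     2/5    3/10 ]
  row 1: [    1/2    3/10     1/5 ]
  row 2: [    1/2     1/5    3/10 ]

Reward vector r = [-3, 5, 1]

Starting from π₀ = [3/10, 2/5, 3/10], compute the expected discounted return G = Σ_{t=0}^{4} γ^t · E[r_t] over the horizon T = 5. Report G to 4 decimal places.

G = 2.3575

t=0: π = [0.3000, 0.4000, 0.3000], E[r] = 1.4000, γ^t·E[r] = 1.400000, running G = 1.400000
t=1: π = [0.4400, 0.3000, 0.2600], E[r] = 0.4400, γ^t·E[r] = 0.308000, running G = 1.708000
t=2: π = [0.4120, 0.3180, 0.2700], E[r] = 0.6240, γ^t·E[r] = 0.305760, running G = 2.013760
t=3: π = [0.4176, 0.3142, 0.2682], E[r] = 0.5864, γ^t·E[r] = 0.201135, running G = 2.214895
t=4: π = [0.4165, 0.3149, 0.2686], E[r] = 0.5938, γ^t·E[r] = 0.142581, running G = 2.357476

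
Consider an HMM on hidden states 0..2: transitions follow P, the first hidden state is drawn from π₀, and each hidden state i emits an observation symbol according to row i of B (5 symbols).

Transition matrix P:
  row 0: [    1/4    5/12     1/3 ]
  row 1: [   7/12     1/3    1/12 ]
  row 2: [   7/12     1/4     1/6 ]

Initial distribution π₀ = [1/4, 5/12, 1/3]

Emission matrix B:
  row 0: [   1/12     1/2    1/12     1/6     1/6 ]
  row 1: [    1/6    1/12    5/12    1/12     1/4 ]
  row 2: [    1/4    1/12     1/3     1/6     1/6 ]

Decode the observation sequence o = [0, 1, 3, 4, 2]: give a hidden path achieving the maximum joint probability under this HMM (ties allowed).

t=0: δ = [2.083e-02, 6.944e-02, 8.333e-02]  (obs o_0=0)
t=1: δ = [2.431e-02, 1.929e-03, 1.157e-03]  ψ = [2, 1, 2]  (obs o_1=1)
t=2: δ = [1.013e-03, 8.439e-04, 1.350e-03]  ψ = [0, 0, 0]  (obs o_2=3)
t=3: δ = [1.313e-04, 1.055e-04, 5.626e-05]  ψ = [2, 0, 0]  (obs o_3=4)
t=4: δ = [5.128e-06, 2.279e-05, 1.459e-05]  ψ = [1, 0, 0]  (obs o_4=2)
backtrack: best end state = 1; path = [2, 0, 2, 0, 1]

path = [2, 0, 2, 0, 1]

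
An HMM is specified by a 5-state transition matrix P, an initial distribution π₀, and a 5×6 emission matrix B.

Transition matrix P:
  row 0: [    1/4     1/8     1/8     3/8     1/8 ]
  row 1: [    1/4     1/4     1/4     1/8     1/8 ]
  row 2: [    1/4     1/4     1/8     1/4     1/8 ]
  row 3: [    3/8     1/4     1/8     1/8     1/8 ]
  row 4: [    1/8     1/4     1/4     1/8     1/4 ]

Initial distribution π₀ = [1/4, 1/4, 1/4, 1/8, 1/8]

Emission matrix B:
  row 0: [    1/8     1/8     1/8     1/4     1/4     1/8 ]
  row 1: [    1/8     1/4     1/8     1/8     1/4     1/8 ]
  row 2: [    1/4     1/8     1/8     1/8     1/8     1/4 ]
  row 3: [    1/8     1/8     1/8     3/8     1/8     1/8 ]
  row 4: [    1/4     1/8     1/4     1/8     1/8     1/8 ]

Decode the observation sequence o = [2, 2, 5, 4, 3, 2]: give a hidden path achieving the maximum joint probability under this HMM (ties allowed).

t=0: δ = [3.125e-02, 3.125e-02, 3.125e-02, 1.562e-02, 3.125e-02]  (obs o_0=2)
t=1: δ = [9.766e-04, 9.766e-04, 9.766e-04, 1.465e-03, 1.953e-03]  ψ = [0, 1, 1, 0, 4]  (obs o_1=2)
t=2: δ = [6.866e-05, 6.104e-05, 1.221e-04, 4.578e-05, 6.104e-05]  ψ = [3, 4, 4, 0, 4]  (obs o_2=5)
t=3: δ = [7.629e-06, 7.629e-06, 1.907e-06, 3.815e-06, 1.907e-06]  ψ = [2, 2, 1, 2, 2]  (obs o_3=4)
t=4: δ = [4.768e-07, 2.384e-07, 2.384e-07, 1.073e-06, 1.192e-07]  ψ = [0, 1, 1, 0, 0]  (obs o_4=3)
t=5: δ = [5.029e-08, 3.353e-08, 1.676e-08, 2.235e-08, 3.353e-08]  ψ = [3, 3, 3, 0, 3]  (obs o_5=2)
backtrack: best end state = 0; path = [4, 4, 2, 0, 3, 0]

path = [4, 4, 2, 0, 3, 0]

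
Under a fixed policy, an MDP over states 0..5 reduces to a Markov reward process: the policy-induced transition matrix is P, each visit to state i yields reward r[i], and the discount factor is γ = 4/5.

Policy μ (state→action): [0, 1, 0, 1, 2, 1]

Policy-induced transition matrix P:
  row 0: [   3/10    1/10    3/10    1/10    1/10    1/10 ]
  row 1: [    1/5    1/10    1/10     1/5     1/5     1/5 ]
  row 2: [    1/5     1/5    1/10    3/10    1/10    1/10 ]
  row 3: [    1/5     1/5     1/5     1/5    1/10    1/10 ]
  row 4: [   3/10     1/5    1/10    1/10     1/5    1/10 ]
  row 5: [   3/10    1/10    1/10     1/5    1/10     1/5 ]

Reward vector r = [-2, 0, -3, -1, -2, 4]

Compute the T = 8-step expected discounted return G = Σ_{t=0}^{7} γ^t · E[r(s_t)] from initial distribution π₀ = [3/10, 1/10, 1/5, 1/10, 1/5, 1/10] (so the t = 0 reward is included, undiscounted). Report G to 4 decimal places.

t=0: π = [0.3000, 0.1000, 0.2000, 0.1000, 0.2000, 0.1000], E[r] = -1.3000, γ^t·E[r] = -1.300000, running G = -1.300000
t=1: π = [0.2600, 0.1500, 0.1700, 0.1700, 0.1300, 0.1200], E[r] = -0.9800, γ^t·E[r] = -0.784000, running G = -2.084000
t=2: π = [0.2510, 0.1470, 0.1690, 0.1780, 0.1280, 0.1270], E[r] = -0.9350, γ^t·E[r] = -0.598400, running G = -2.682400
t=3: π = [0.2506, 0.1475, 0.1680, 0.1790, 0.1275, 0.1274], E[r] = -0.9296, γ^t·E[r] = -0.475955, running G = -3.158355
t=4: π = [0.2506, 0.1475, 0.1680, 0.1790, 0.1275, 0.1275], E[r] = -0.9292, γ^t·E[r] = -0.380596, running G = -3.538951
t=5: π = [0.2506, 0.1475, 0.1680, 0.1790, 0.1275, 0.1275], E[r] = -0.9291, γ^t·E[r] = -0.304463, running G = -3.843414
t=6: π = [0.2506, 0.1475, 0.1680, 0.1790, 0.1275, 0.1275], E[r] = -0.9291, γ^t·E[r] = -0.243570, running G = -4.086984
t=7: π = [0.2506, 0.1475, 0.1680, 0.1790, 0.1275, 0.1275], E[r] = -0.9291, γ^t·E[r] = -0.194856, running G = -4.281841

G = -4.2818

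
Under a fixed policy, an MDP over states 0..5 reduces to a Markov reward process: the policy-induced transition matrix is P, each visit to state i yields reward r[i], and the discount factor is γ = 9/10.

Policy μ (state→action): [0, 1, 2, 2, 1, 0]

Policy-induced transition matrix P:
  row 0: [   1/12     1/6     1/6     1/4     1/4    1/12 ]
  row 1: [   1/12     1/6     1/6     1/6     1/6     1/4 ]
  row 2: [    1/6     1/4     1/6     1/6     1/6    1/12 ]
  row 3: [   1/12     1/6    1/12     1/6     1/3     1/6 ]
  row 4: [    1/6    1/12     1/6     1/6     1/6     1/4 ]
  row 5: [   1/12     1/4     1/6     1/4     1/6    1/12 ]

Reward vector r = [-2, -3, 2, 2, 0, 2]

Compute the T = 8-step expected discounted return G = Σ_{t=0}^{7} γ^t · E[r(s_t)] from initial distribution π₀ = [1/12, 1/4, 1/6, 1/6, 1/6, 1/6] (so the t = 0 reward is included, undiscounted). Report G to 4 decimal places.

G = 1.2709

t=0: π = [0.0833, 0.2500, 0.1667, 0.1667, 0.1667, 0.1667], E[r] = 0.0833, γ^t·E[r] = 0.083333, running G = 0.083333
t=1: π = [0.1111, 0.1806, 0.1528, 0.1875, 0.2014, 0.1667], E[r] = 0.2500, γ^t·E[r] = 0.225000, running G = 0.308333
t=2: π = [0.1128, 0.1765, 0.1510, 0.1898, 0.2072, 0.1626], E[r] = 0.2517, γ^t·E[r] = 0.203906, running G = 0.512240
t=3: π = [0.1132, 0.1755, 0.1508, 0.1896, 0.2077, 0.1631], E[r] = 0.2541, γ^t·E[r] = 0.185273, running G = 0.697513
t=4: π = [0.1132, 0.1755, 0.1509, 0.1897, 0.2077, 0.1630], E[r] = 0.2541, γ^t·E[r] = 0.166743, running G = 0.864256
t=5: π = [0.1132, 0.1755, 0.1509, 0.1897, 0.2077, 0.1630], E[r] = 0.2541, γ^t·E[r] = 0.150067, running G = 1.014324
t=6: π = [0.1132, 0.1755, 0.1509, 0.1897, 0.2077, 0.1630], E[r] = 0.2541, γ^t·E[r] = 0.135064, running G = 1.149388
t=7: π = [0.1132, 0.1755, 0.1509, 0.1897, 0.2077, 0.1630], E[r] = 0.2541, γ^t·E[r] = 0.121557, running G = 1.270945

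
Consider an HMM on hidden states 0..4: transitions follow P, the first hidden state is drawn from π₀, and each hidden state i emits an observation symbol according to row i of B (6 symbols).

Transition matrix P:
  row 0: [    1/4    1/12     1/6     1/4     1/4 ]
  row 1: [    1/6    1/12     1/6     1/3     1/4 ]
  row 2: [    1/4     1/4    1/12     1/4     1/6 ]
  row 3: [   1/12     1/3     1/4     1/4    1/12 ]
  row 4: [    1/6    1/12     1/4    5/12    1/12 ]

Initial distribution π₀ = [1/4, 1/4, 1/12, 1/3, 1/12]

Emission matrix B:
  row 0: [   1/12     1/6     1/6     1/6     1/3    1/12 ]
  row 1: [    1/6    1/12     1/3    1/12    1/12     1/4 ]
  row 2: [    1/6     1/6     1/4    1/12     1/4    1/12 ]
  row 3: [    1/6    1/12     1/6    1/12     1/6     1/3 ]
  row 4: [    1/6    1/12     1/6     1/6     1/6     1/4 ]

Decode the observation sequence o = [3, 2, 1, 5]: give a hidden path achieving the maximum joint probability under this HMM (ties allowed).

path = [3, 1, 4, 3]

t=0: δ = [4.167e-02, 2.083e-02, 6.944e-03, 2.778e-02, 1.389e-02]  (obs o_0=3)
t=1: δ = [1.736e-03, 3.086e-03, 1.736e-03, 1.736e-03, 1.736e-03]  ψ = [0, 3, 0, 0, 0]  (obs o_1=2)
t=2: δ = [8.573e-05, 4.823e-05, 8.573e-05, 8.573e-05, 6.430e-05]  ψ = [1, 3, 1, 1, 1]  (obs o_2=1)
t=3: δ = [1.786e-06, 7.144e-06, 1.786e-06, 8.931e-06, 5.358e-06]  ψ = [0, 3, 3, 4, 0]  (obs o_3=5)
backtrack: best end state = 3; path = [3, 1, 4, 3]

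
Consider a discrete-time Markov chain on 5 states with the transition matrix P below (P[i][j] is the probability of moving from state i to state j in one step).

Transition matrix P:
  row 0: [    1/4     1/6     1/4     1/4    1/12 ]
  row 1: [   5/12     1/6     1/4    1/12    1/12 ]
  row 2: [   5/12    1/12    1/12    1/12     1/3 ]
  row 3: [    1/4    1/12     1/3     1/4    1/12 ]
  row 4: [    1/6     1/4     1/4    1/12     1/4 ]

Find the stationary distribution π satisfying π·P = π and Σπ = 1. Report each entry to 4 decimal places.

π = [0.2984, 0.1485, 0.2257, 0.1597, 0.1677]

Balance equations π_j = Σ_i π_i·P[i][j]:
  π_0 = 1/4·π_0 + 5/12·π_1 + 5/12·π_2 + 1/4·π_3 + 1/6·π_4
  π_1 = 1/6·π_0 + 1/6·π_1 + 1/12·π_2 + 1/12·π_3 + 1/4·π_4
  π_2 = 1/4·π_0 + 1/4·π_1 + 1/12·π_2 + 1/3·π_3 + 1/4·π_4
  π_3 = 1/4·π_0 + 1/12·π_1 + 1/12·π_2 + 1/4·π_3 + 1/12·π_4
  normalize: π_0 + π_1 + π_2 + π_3 + π_4 = 1
Solving the linear system gives exactly π = [669/2242, 333/2242, 253/1121, 179/1121, 188/1121].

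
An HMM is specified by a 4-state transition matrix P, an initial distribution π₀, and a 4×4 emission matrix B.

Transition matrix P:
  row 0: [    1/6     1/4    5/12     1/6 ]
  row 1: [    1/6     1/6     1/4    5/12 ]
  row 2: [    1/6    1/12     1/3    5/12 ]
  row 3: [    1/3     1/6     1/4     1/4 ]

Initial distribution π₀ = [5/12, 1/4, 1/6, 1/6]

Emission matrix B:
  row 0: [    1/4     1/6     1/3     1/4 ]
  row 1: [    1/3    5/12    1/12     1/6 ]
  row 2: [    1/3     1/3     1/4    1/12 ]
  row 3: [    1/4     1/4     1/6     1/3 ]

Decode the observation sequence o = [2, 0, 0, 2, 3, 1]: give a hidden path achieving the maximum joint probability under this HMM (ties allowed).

path = [0, 2, 2, 2, 3, 2]

t=0: δ = [1.389e-01, 2.083e-02, 4.167e-02, 2.778e-02]  (obs o_0=2)
t=1: δ = [5.787e-03, 1.157e-02, 1.929e-02, 5.787e-03]  ψ = [0, 0, 0, 0]  (obs o_1=0)
t=2: δ = [8.038e-04, 6.430e-04, 2.143e-03, 2.009e-03]  ψ = [2, 1, 2, 2]  (obs o_2=0)
t=3: δ = [2.233e-04, 2.791e-05, 1.786e-04, 1.488e-04]  ψ = [3, 3, 2, 2]  (obs o_3=2)
t=4: δ = [1.240e-05, 9.303e-06, 7.752e-06, 2.481e-05]  ψ = [3, 0, 0, 2]  (obs o_4=3)
t=5: δ = [1.378e-06, 1.723e-06, 2.067e-06, 1.550e-06]  ψ = [3, 3, 3, 3]  (obs o_5=1)
backtrack: best end state = 2; path = [0, 2, 2, 2, 3, 2]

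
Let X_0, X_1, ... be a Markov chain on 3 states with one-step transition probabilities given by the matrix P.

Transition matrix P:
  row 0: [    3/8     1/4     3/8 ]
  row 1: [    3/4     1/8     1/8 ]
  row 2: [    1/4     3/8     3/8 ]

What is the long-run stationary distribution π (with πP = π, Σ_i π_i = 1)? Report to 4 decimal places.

π = [0.4324, 0.2568, 0.3108]

Balance equations π_j = Σ_i π_i·P[i][j]:
  π_0 = 3/8·π_0 + 3/4·π_1 + 1/4·π_2
  π_1 = 1/4·π_0 + 1/8·π_1 + 3/8·π_2
  normalize: π_0 + π_1 + π_2 = 1
Solving the linear system gives exactly π = [16/37, 19/74, 23/74].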